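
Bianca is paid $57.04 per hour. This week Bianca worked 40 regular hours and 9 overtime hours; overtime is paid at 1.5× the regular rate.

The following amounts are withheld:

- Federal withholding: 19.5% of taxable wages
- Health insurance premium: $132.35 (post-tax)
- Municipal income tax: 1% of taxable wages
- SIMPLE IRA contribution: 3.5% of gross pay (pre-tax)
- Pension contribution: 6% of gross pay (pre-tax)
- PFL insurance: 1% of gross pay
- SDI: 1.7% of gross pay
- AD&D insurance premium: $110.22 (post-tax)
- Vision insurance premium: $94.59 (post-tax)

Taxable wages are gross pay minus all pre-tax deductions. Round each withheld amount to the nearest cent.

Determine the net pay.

Regular pay: 40 × $57.04 = $2281.60
Overtime pay: 9 × $57.04 × 1.5 = $770.04
Gross pay = $2281.60 + $770.04 = $3051.64
SIMPLE IRA contribution: $3051.64 × 0.035 = $106.81
Pension contribution: $3051.64 × 0.06 = $183.10
Pre-tax total = $106.81 + $183.10 = $289.91
Taxable wages = $3051.64 − $289.91 = $2761.73
Municipal income tax: $2761.73 × 0.01 = $27.62
Federal withholding: $2761.73 × 0.195 = $538.54
PFL insurance: $3051.64 × 0.01 = $30.52
SDI: $3051.64 × 0.017 = $51.88
Health insurance premium: $132.35
AD&D insurance premium: $110.22
Vision insurance premium: $94.59
Total deductions = $106.81 + $183.10 + $27.62 + $538.54 + $30.52 + $51.88 + $132.35 + $110.22 + $94.59 = $1275.63
Net pay = $3051.64 − $1275.63 = $1776.01

$1776.01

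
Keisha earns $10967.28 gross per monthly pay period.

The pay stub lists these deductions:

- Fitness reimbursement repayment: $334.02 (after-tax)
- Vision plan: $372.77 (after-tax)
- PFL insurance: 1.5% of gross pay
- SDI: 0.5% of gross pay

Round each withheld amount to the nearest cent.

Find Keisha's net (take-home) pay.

$10041.14

PFL insurance: $10967.28 × 0.015 = $164.51
SDI: $10967.28 × 0.005 = $54.84
Fitness reimbursement repayment: $334.02
Vision plan: $372.77
Total deductions = $164.51 + $54.84 + $334.02 + $372.77 = $926.14
Net pay = $10967.28 − $926.14 = $10041.14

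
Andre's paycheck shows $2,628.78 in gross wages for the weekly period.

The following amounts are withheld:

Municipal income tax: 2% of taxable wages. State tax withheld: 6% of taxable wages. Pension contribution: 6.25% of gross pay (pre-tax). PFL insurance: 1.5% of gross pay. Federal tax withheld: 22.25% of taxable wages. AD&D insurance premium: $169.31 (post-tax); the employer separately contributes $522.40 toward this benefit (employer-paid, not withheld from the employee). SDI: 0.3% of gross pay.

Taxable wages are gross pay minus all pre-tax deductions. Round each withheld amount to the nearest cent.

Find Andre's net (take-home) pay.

Pension contribution: $2,628.78 × 0.0625 = $164.30
Taxable wages = $2,628.78 − $164.30 = $2,464.48
State tax withheld: $2,464.48 × 0.06 = $147.87
Municipal income tax: $2,464.48 × 0.02 = $49.29
Federal tax withheld: $2,464.48 × 0.2225 = $548.35
SDI: $2,628.78 × 0.003 = $7.89
PFL insurance: $2,628.78 × 0.015 = $39.43
AD&D insurance premium: $169.31
(Employer's $522.40 toward AD&D insurance premium is not withheld from the employee.)
Total deductions = $164.30 + $147.87 + $49.29 + $548.35 + $7.89 + $39.43 + $169.31 = $1,126.44
Net pay = $2,628.78 − $1,126.44 = $1,502.34

$1,502.34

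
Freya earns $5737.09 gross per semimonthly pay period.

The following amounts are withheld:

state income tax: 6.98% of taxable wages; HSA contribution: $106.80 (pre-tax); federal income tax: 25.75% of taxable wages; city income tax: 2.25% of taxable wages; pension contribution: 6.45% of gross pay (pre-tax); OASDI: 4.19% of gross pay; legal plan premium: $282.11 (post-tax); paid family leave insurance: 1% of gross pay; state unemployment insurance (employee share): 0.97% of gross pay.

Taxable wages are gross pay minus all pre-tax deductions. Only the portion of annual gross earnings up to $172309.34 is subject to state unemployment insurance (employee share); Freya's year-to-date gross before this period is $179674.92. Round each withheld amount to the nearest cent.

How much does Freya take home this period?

$2840.35

Pension contribution: $5737.09 × 0.0645 = $370.04
HSA contribution: $106.80
Pre-tax total = $370.04 + $106.80 = $476.84
Taxable wages = $5737.09 − $476.84 = $5260.25
Federal income tax: $5260.25 × 0.2575 = $1354.51
State income tax: $5260.25 × 0.0698 = $367.17
City income tax: $5260.25 × 0.0225 = $118.36
Paid family leave insurance: $5737.09 × 0.01 = $57.37
OASDI: $5737.09 × 0.0419 = $240.38
State unemployment insurance (employee share): annual cap $172309.34 already reached (YTD $179674.92), so $0.00
Legal plan premium: $282.11
Total deductions = $370.04 + $106.80 + $1354.51 + $367.17 + $118.36 + $57.37 + $240.38 + $0.00 + $282.11 = $2896.74
Net pay = $5737.09 − $2896.74 = $2840.35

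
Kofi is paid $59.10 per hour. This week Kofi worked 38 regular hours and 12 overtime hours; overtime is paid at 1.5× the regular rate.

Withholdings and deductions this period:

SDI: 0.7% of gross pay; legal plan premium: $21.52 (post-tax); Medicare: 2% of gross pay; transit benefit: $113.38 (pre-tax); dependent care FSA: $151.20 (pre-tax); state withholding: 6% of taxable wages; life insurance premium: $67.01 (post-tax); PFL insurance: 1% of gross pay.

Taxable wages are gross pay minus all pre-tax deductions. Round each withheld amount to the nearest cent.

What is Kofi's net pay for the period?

$2,651.33

Regular pay: 38 × $59.10 = $2,245.80
Overtime pay: 12 × $59.10 × 1.5 = $1,063.80
Gross pay = $2,245.80 + $1,063.80 = $3,309.60
Transit benefit: $113.38
Dependent care FSA: $151.20
Pre-tax total = $113.38 + $151.20 = $264.58
Taxable wages = $3,309.60 − $264.58 = $3,045.02
State withholding: $3,045.02 × 0.06 = $182.70
Medicare: $3,309.60 × 0.02 = $66.19
PFL insurance: $3,309.60 × 0.01 = $33.10
SDI: $3,309.60 × 0.007 = $23.17
Legal plan premium: $21.52
Life insurance premium: $67.01
Total deductions = $113.38 + $151.20 + $182.70 + $66.19 + $33.10 + $23.17 + $21.52 + $67.01 = $658.27
Net pay = $3,309.60 − $658.27 = $2,651.33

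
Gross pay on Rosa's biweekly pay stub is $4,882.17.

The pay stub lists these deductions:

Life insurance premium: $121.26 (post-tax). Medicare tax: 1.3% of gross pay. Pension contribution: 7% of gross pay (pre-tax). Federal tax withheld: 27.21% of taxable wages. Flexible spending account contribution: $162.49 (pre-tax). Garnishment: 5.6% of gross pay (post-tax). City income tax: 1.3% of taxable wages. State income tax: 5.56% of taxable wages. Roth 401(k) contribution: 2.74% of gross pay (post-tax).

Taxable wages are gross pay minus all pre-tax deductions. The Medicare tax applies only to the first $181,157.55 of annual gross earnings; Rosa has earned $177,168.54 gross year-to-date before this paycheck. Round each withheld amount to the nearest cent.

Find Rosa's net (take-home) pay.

Flexible spending account contribution: $162.49
Pension contribution: $4,882.17 × 0.07 = $341.75
Pre-tax total = $162.49 + $341.75 = $504.24
Taxable wages = $4,882.17 − $504.24 = $4,377.93
Federal tax withheld: $4,377.93 × 0.2721 = $1,191.23
City income tax: $4,377.93 × 0.013 = $56.91
State income tax: $4,377.93 × 0.0556 = $243.41
Medicare tax: only $181,157.55 − $177,168.54 = $3,989.01 of this check is subject → $3,989.01 × 0.013 = $51.86
Garnishment: $4,882.17 × 0.056 = $273.40
Life insurance premium: $121.26
Roth 401(k) contribution: $4,882.17 × 0.0274 = $133.77
Total deductions = $162.49 + $341.75 + $1,191.23 + $56.91 + $243.41 + $51.86 + $273.40 + $121.26 + $133.77 = $2,576.08
Net pay = $4,882.17 − $2,576.08 = $2,306.09

$2,306.09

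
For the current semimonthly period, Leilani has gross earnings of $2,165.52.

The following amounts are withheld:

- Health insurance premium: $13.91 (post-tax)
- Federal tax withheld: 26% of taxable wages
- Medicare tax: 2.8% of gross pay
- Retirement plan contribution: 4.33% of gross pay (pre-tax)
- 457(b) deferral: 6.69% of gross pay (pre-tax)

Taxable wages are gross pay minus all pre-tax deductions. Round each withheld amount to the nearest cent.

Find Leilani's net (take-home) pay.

$1,351.35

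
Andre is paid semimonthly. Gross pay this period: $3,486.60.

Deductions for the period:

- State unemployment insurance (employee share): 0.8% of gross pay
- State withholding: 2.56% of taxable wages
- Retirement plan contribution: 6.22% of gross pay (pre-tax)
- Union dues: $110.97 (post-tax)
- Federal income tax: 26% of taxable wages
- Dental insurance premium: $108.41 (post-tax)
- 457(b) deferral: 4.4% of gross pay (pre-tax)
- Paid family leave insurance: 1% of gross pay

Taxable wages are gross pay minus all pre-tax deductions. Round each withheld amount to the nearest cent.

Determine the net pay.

Retirement plan contribution: $3,486.60 × 0.0622 = $216.87
457(b) deferral: $3,486.60 × 0.044 = $153.41
Pre-tax total = $216.87 + $153.41 = $370.28
Taxable wages = $3,486.60 − $370.28 = $3,116.32
State withholding: $3,116.32 × 0.0256 = $79.78
Federal income tax: $3,116.32 × 0.26 = $810.24
Paid family leave insurance: $3,486.60 × 0.01 = $34.87
State unemployment insurance (employee share): $3,486.60 × 0.008 = $27.89
Union dues: $110.97
Dental insurance premium: $108.41
Total deductions = $216.87 + $153.41 + $79.78 + $810.24 + $34.87 + $27.89 + $110.97 + $108.41 = $1,542.44
Net pay = $3,486.60 − $1,542.44 = $1,944.16

$1,944.16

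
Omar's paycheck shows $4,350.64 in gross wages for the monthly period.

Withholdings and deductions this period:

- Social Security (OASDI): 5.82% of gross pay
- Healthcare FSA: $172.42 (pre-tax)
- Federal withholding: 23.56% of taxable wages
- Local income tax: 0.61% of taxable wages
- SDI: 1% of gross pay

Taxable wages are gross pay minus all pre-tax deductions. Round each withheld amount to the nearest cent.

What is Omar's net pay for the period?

$2,871.62

Healthcare FSA: $172.42
Taxable wages = $4,350.64 − $172.42 = $4,178.22
Local income tax: $4,178.22 × 0.0061 = $25.49
Federal withholding: $4,178.22 × 0.2356 = $984.39
Social Security (OASDI): $4,350.64 × 0.0582 = $253.21
SDI: $4,350.64 × 0.01 = $43.51
Total deductions = $172.42 + $25.49 + $984.39 + $253.21 + $43.51 = $1,479.02
Net pay = $4,350.64 − $1,479.02 = $2,871.62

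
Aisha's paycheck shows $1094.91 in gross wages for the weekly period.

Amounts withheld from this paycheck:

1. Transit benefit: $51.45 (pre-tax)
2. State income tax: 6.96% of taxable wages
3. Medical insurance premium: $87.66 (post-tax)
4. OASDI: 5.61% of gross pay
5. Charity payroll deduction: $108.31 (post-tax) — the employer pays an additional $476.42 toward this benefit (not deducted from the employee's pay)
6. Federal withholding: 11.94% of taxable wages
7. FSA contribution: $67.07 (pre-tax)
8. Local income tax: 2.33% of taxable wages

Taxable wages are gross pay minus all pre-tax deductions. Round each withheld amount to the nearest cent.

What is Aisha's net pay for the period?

$511.71

FSA contribution: $67.07
Transit benefit: $51.45
Pre-tax total = $67.07 + $51.45 = $118.52
Taxable wages = $1094.91 − $118.52 = $976.39
Local income tax: $976.39 × 0.0233 = $22.75
Federal withholding: $976.39 × 0.1194 = $116.58
State income tax: $976.39 × 0.0696 = $67.96
OASDI: $1094.91 × 0.0561 = $61.42
Charity payroll deduction: $108.31
Medical insurance premium: $87.66
(Employer's $476.42 toward charity payroll deduction is not withheld from the employee.)
Total deductions = $67.07 + $51.45 + $22.75 + $116.58 + $67.96 + $61.42 + $108.31 + $87.66 = $583.20
Net pay = $1094.91 − $583.20 = $511.71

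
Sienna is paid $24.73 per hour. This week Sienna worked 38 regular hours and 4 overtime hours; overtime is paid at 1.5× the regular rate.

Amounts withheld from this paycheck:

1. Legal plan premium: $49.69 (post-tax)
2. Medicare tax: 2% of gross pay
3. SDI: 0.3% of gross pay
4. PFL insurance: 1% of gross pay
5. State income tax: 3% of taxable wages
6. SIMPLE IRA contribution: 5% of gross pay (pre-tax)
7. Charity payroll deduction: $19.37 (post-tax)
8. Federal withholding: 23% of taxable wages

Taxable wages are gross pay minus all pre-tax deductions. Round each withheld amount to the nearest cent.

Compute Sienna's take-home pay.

$659.99

Regular pay: 38 × $24.73 = $939.74
Overtime pay: 4 × $24.73 × 1.5 = $148.38
Gross pay = $939.74 + $148.38 = $1,088.12
SIMPLE IRA contribution: $1,088.12 × 0.05 = $54.41
Taxable wages = $1,088.12 − $54.41 = $1,033.71
State income tax: $1,033.71 × 0.03 = $31.01
Federal withholding: $1,033.71 × 0.23 = $237.75
Medicare tax: $1,088.12 × 0.02 = $21.76
PFL insurance: $1,088.12 × 0.01 = $10.88
SDI: $1,088.12 × 0.003 = $3.26
Legal plan premium: $49.69
Charity payroll deduction: $19.37
Total deductions = $54.41 + $31.01 + $237.75 + $21.76 + $10.88 + $3.26 + $49.69 + $19.37 = $428.13
Net pay = $1,088.12 − $428.13 = $659.99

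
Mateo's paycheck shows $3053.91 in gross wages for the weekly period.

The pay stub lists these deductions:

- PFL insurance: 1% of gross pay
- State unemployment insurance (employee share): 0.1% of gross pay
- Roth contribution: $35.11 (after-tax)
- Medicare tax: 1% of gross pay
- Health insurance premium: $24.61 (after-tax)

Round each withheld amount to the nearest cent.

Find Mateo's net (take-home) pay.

$2930.06

PFL insurance: $3053.91 × 0.01 = $30.54
State unemployment insurance (employee share): $3053.91 × 0.001 = $3.05
Medicare tax: $3053.91 × 0.01 = $30.54
Health insurance premium: $24.61
Roth contribution: $35.11
Total deductions = $30.54 + $3.05 + $30.54 + $24.61 + $35.11 = $123.85
Net pay = $3053.91 − $123.85 = $2930.06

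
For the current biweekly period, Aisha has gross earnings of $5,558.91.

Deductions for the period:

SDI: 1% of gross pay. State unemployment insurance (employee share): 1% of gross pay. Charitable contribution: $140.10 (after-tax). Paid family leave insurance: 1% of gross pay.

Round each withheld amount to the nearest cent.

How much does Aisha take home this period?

$5,252.04

SDI: $5,558.91 × 0.01 = $55.59
Paid family leave insurance: $5,558.91 × 0.01 = $55.59
State unemployment insurance (employee share): $5,558.91 × 0.01 = $55.59
Charitable contribution: $140.10
Total deductions = $55.59 + $55.59 + $55.59 + $140.10 = $306.87
Net pay = $5,558.91 − $306.87 = $5,252.04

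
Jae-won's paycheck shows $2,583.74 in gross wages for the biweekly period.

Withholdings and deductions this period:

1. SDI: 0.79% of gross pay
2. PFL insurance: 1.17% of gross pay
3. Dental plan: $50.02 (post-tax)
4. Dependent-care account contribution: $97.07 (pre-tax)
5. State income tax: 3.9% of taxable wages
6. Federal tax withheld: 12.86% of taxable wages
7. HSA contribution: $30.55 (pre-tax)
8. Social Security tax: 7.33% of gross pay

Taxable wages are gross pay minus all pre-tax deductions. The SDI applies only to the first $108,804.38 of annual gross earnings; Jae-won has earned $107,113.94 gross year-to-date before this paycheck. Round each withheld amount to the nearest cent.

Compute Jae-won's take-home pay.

Dependent-care account contribution: $97.07
HSA contribution: $30.55
Pre-tax total = $97.07 + $30.55 = $127.62
Taxable wages = $2,583.74 − $127.62 = $2,456.12
State income tax: $2,456.12 × 0.039 = $95.79
Federal tax withheld: $2,456.12 × 0.1286 = $315.86
SDI: only $108,804.38 − $107,113.94 = $1,690.44 of this check is subject → $1,690.44 × 0.0079 = $13.35
Social Security tax: $2,583.74 × 0.0733 = $189.39
PFL insurance: $2,583.74 × 0.0117 = $30.23
Dental plan: $50.02
Total deductions = $97.07 + $30.55 + $95.79 + $315.86 + $13.35 + $189.39 + $30.23 + $50.02 = $822.26
Net pay = $2,583.74 − $822.26 = $1,761.48

$1,761.48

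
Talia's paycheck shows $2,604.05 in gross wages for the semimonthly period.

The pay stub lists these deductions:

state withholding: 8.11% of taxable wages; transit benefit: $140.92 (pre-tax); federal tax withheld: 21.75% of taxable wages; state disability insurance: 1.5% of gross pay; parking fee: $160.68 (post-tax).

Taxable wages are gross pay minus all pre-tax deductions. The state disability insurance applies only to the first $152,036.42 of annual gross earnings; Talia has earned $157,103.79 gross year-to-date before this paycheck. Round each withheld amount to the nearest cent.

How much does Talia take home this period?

$1,566.96

Transit benefit: $140.92
Taxable wages = $2,604.05 − $140.92 = $2,463.13
Federal tax withheld: $2,463.13 × 0.2175 = $535.73
State withholding: $2,463.13 × 0.0811 = $199.76
State disability insurance: annual cap $152,036.42 already reached (YTD $157,103.79), so $0.00
Parking fee: $160.68
Total deductions = $140.92 + $535.73 + $199.76 + $0.00 + $160.68 = $1,037.09
Net pay = $2,604.05 − $1,037.09 = $1,566.96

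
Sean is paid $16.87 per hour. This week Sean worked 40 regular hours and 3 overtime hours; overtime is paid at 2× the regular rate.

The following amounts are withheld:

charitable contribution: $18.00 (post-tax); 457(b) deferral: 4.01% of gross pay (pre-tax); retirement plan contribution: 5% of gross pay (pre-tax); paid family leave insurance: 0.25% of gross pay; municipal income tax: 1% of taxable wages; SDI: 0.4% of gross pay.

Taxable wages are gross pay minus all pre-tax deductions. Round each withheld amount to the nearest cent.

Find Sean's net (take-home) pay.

$676.00

Regular pay: 40 × $16.87 = $674.80
Overtime pay: 3 × $16.87 × 2 = $101.22
Gross pay = $674.80 + $101.22 = $776.02
Retirement plan contribution: $776.02 × 0.05 = $38.80
457(b) deferral: $776.02 × 0.0401 = $31.12
Pre-tax total = $38.80 + $31.12 = $69.92
Taxable wages = $776.02 − $69.92 = $706.10
Municipal income tax: $706.10 × 0.01 = $7.06
SDI: $776.02 × 0.004 = $3.10
Paid family leave insurance: $776.02 × 0.0025 = $1.94
Charitable contribution: $18.00
Total deductions = $38.80 + $31.12 + $7.06 + $3.10 + $1.94 + $18.00 = $100.02
Net pay = $776.02 − $100.02 = $676.00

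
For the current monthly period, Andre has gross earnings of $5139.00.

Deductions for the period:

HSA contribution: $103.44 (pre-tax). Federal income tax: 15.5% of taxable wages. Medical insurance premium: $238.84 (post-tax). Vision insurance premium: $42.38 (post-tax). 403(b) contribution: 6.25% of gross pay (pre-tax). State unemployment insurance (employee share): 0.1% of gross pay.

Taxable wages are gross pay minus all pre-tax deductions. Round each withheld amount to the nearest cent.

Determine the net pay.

403(b) contribution: $5139.00 × 0.0625 = $321.19
HSA contribution: $103.44
Pre-tax total = $321.19 + $103.44 = $424.63
Taxable wages = $5139.00 − $424.63 = $4714.37
Federal income tax: $4714.37 × 0.155 = $730.73
State unemployment insurance (employee share): $5139.00 × 0.001 = $5.14
Vision insurance premium: $42.38
Medical insurance premium: $238.84
Total deductions = $321.19 + $103.44 + $730.73 + $5.14 + $42.38 + $238.84 = $1441.72
Net pay = $5139.00 − $1441.72 = $3697.28

$3697.28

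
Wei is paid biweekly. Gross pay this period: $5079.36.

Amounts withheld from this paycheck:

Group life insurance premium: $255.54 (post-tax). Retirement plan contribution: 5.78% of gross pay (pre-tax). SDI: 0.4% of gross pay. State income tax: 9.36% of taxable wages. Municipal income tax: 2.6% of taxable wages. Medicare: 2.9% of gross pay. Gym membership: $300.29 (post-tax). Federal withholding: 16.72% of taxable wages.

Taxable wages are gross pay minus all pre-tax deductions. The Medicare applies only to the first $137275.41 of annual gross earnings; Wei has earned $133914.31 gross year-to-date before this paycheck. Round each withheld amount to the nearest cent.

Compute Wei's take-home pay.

$2739.59

Retirement plan contribution: $5079.36 × 0.0578 = $293.59
Taxable wages = $5079.36 − $293.59 = $4785.77
Municipal income tax: $4785.77 × 0.026 = $124.43
Federal withholding: $4785.77 × 0.1672 = $800.18
State income tax: $4785.77 × 0.0936 = $447.95
Medicare: only $137275.41 − $133914.31 = $3361.10 of this check is subject → $3361.10 × 0.029 = $97.47
SDI: $5079.36 × 0.004 = $20.32
Gym membership: $300.29
Group life insurance premium: $255.54
Total deductions = $293.59 + $124.43 + $800.18 + $447.95 + $97.47 + $20.32 + $300.29 + $255.54 = $2339.77
Net pay = $5079.36 − $2339.77 = $2739.59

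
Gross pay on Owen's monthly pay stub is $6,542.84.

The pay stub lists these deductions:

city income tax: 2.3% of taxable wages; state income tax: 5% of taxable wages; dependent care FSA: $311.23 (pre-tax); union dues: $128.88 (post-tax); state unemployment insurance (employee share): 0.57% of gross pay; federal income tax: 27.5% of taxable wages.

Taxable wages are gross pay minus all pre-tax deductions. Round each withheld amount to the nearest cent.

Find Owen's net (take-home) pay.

$3,896.84

Dependent care FSA: $311.23
Taxable wages = $6,542.84 − $311.23 = $6,231.61
City income tax: $6,231.61 × 0.023 = $143.33
State income tax: $6,231.61 × 0.05 = $311.58
Federal income tax: $6,231.61 × 0.275 = $1,713.69
State unemployment insurance (employee share): $6,542.84 × 0.0057 = $37.29
Union dues: $128.88
Total deductions = $311.23 + $143.33 + $311.58 + $1,713.69 + $37.29 + $128.88 = $2,646.00
Net pay = $6,542.84 − $2,646.00 = $3,896.84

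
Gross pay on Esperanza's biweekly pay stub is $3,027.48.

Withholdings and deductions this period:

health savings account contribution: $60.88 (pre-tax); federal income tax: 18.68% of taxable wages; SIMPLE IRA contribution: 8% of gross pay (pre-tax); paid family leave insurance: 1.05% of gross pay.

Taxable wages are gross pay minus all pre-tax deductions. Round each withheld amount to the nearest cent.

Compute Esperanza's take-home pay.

$2,183.69

SIMPLE IRA contribution: $3,027.48 × 0.08 = $242.20
Health savings account contribution: $60.88
Pre-tax total = $242.20 + $60.88 = $303.08
Taxable wages = $3,027.48 − $303.08 = $2,724.40
Federal income tax: $2,724.40 × 0.1868 = $508.92
Paid family leave insurance: $3,027.48 × 0.0105 = $31.79
Total deductions = $242.20 + $60.88 + $508.92 + $31.79 = $843.79
Net pay = $3,027.48 − $843.79 = $2,183.69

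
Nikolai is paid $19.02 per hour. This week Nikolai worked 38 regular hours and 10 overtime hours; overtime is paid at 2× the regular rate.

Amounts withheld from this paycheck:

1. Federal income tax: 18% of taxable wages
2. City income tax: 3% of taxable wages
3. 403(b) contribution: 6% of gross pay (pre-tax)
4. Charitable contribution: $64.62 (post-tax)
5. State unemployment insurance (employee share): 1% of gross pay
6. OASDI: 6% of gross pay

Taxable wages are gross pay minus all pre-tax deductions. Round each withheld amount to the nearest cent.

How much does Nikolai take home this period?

$677.37

Regular pay: 38 × $19.02 = $722.76
Overtime pay: 10 × $19.02 × 2 = $380.40
Gross pay = $722.76 + $380.40 = $1103.16
403(b) contribution: $1103.16 × 0.06 = $66.19
Taxable wages = $1103.16 − $66.19 = $1036.97
Federal income tax: $1036.97 × 0.18 = $186.65
City income tax: $1036.97 × 0.03 = $31.11
OASDI: $1103.16 × 0.06 = $66.19
State unemployment insurance (employee share): $1103.16 × 0.01 = $11.03
Charitable contribution: $64.62
Total deductions = $66.19 + $186.65 + $31.11 + $66.19 + $11.03 + $64.62 = $425.79
Net pay = $1103.16 − $425.79 = $677.37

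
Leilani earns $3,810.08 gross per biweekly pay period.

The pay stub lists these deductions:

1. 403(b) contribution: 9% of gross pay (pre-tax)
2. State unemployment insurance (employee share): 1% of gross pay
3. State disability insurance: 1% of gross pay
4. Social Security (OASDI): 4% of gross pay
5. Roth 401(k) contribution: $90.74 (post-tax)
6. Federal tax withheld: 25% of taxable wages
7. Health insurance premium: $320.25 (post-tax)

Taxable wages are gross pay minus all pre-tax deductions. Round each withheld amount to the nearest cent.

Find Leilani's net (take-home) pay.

403(b) contribution: $3,810.08 × 0.09 = $342.91
Taxable wages = $3,810.08 − $342.91 = $3,467.17
Federal tax withheld: $3,467.17 × 0.25 = $866.79
State disability insurance: $3,810.08 × 0.01 = $38.10
State unemployment insurance (employee share): $3,810.08 × 0.01 = $38.10
Social Security (OASDI): $3,810.08 × 0.04 = $152.40
Health insurance premium: $320.25
Roth 401(k) contribution: $90.74
Total deductions = $342.91 + $866.79 + $38.10 + $38.10 + $152.40 + $320.25 + $90.74 = $1,849.29
Net pay = $3,810.08 − $1,849.29 = $1,960.79

$1,960.79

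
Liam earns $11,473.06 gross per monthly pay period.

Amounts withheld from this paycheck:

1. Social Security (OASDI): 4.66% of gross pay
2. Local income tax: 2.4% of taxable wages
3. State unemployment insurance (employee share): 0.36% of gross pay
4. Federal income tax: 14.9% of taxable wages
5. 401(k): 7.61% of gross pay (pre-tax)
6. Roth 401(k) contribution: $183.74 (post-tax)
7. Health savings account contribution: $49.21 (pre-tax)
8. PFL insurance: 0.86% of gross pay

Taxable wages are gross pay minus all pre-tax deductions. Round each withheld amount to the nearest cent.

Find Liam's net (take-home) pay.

$7,867.12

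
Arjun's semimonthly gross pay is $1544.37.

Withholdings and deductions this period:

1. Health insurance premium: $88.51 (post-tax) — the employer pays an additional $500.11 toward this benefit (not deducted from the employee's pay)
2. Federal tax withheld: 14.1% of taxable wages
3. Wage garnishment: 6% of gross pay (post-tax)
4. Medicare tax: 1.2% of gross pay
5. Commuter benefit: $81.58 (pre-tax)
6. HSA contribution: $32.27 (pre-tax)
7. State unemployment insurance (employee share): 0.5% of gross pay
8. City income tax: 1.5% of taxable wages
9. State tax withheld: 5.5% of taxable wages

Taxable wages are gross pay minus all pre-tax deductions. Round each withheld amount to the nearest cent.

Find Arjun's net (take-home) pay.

$921.26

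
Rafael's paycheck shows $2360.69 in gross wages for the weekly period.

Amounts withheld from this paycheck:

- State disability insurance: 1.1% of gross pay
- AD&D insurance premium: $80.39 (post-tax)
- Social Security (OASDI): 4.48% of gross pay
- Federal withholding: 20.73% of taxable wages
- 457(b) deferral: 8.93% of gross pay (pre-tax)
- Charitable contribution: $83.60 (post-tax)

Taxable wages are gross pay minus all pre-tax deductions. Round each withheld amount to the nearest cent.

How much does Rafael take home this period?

$1408.49

457(b) deferral: $2360.69 × 0.0893 = $210.81
Taxable wages = $2360.69 − $210.81 = $2149.88
Federal withholding: $2149.88 × 0.2073 = $445.67
Social Security (OASDI): $2360.69 × 0.0448 = $105.76
State disability insurance: $2360.69 × 0.011 = $25.97
AD&D insurance premium: $80.39
Charitable contribution: $83.60
Total deductions = $210.81 + $445.67 + $105.76 + $25.97 + $80.39 + $83.60 = $952.20
Net pay = $2360.69 − $952.20 = $1408.49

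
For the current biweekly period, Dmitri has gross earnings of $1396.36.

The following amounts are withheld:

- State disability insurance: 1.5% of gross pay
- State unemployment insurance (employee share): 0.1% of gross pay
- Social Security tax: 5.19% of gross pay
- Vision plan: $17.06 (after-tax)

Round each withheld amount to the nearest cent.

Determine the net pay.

$1284.48

State disability insurance: $1396.36 × 0.015 = $20.95
State unemployment insurance (employee share): $1396.36 × 0.001 = $1.40
Social Security tax: $1396.36 × 0.0519 = $72.47
Vision plan: $17.06
Total deductions = $20.95 + $1.40 + $72.47 + $17.06 = $111.88
Net pay = $1396.36 − $111.88 = $1284.48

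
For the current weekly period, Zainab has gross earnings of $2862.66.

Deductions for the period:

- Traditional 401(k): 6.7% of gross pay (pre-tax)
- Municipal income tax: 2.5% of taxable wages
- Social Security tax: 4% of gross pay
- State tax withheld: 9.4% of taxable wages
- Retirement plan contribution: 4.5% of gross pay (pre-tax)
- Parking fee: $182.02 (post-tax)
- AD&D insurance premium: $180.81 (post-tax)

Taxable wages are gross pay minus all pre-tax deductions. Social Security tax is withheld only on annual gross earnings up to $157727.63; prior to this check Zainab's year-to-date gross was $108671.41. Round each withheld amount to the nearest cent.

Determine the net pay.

$1762.20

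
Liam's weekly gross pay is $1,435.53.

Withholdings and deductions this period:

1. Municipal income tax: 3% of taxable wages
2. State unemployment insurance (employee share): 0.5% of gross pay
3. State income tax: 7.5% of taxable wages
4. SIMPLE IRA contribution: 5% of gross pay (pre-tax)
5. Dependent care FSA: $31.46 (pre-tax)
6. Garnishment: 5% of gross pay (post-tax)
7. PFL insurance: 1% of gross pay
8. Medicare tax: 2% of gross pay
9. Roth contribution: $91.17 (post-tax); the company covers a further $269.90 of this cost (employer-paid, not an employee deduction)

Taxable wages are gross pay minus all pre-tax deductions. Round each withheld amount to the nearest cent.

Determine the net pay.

SIMPLE IRA contribution: $1,435.53 × 0.05 = $71.78
Dependent care FSA: $31.46
Pre-tax total = $71.78 + $31.46 = $103.24
Taxable wages = $1,435.53 − $103.24 = $1,332.29
Municipal income tax: $1,332.29 × 0.03 = $39.97
State income tax: $1,332.29 × 0.075 = $99.92
State unemployment insurance (employee share): $1,435.53 × 0.005 = $7.18
Medicare tax: $1,435.53 × 0.02 = $28.71
PFL insurance: $1,435.53 × 0.01 = $14.36
Garnishment: $1,435.53 × 0.05 = $71.78
Roth contribution: $91.17
(Employer's $269.90 toward Roth contribution is not withheld from the employee.)
Total deductions = $71.78 + $31.46 + $39.97 + $99.92 + $7.18 + $28.71 + $14.36 + $71.78 + $91.17 = $456.33
Net pay = $1,435.53 − $456.33 = $979.20

$979.20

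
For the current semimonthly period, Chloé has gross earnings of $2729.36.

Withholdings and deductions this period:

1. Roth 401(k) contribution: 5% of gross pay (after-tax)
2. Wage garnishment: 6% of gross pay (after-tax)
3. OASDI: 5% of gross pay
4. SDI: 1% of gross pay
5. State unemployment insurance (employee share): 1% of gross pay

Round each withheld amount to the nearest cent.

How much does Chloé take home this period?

State unemployment insurance (employee share): $2729.36 × 0.01 = $27.29
SDI: $2729.36 × 0.01 = $27.29
OASDI: $2729.36 × 0.05 = $136.47
Wage garnishment: $2729.36 × 0.06 = $163.76
Roth 401(k) contribution: $2729.36 × 0.05 = $136.47
Total deductions = $27.29 + $27.29 + $136.47 + $163.76 + $136.47 = $491.28
Net pay = $2729.36 − $491.28 = $2238.08

$2238.08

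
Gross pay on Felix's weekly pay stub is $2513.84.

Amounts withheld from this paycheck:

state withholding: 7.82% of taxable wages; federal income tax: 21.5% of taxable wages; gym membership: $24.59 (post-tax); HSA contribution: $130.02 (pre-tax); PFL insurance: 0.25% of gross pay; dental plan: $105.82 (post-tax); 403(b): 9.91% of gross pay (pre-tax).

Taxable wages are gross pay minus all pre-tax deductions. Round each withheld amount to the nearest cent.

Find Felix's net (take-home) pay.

403(b): $2513.84 × 0.0991 = $249.12
HSA contribution: $130.02
Pre-tax total = $249.12 + $130.02 = $379.14
Taxable wages = $2513.84 − $379.14 = $2134.70
State withholding: $2134.70 × 0.0782 = $166.93
Federal income tax: $2134.70 × 0.215 = $458.96
PFL insurance: $2513.84 × 0.0025 = $6.28
Dental plan: $105.82
Gym membership: $24.59
Total deductions = $249.12 + $130.02 + $166.93 + $458.96 + $6.28 + $105.82 + $24.59 = $1141.72
Net pay = $2513.84 − $1141.72 = $1372.12

$1372.12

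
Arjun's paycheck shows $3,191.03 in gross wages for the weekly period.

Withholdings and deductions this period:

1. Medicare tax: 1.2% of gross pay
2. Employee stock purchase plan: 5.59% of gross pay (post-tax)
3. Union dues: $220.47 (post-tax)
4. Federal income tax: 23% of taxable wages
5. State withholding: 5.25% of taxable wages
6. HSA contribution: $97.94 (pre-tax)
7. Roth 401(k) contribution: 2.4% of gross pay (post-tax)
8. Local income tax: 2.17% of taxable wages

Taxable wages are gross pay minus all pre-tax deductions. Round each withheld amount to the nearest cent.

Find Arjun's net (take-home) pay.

HSA contribution: $97.94
Taxable wages = $3,191.03 − $97.94 = $3,093.09
Federal income tax: $3,093.09 × 0.23 = $711.41
Local income tax: $3,093.09 × 0.0217 = $67.12
State withholding: $3,093.09 × 0.0525 = $162.39
Medicare tax: $3,191.03 × 0.012 = $38.29
Union dues: $220.47
Roth 401(k) contribution: $3,191.03 × 0.024 = $76.58
Employee stock purchase plan: $3,191.03 × 0.0559 = $178.38
Total deductions = $97.94 + $711.41 + $67.12 + $162.39 + $38.29 + $220.47 + $76.58 + $178.38 = $1,552.58
Net pay = $3,191.03 − $1,552.58 = $1,638.45

$1,638.45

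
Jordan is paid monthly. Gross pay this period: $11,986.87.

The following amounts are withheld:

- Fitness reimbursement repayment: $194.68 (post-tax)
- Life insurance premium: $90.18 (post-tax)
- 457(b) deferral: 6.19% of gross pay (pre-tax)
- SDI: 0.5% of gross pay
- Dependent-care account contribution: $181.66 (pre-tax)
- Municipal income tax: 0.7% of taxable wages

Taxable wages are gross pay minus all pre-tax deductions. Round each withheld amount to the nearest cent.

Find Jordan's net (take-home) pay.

$10,640.99

Dependent-care account contribution: $181.66
457(b) deferral: $11,986.87 × 0.0619 = $741.99
Pre-tax total = $181.66 + $741.99 = $923.65
Taxable wages = $11,986.87 − $923.65 = $11,063.22
Municipal income tax: $11,063.22 × 0.007 = $77.44
SDI: $11,986.87 × 0.005 = $59.93
Fitness reimbursement repayment: $194.68
Life insurance premium: $90.18
Total deductions = $181.66 + $741.99 + $77.44 + $59.93 + $194.68 + $90.18 = $1,345.88
Net pay = $11,986.87 − $1,345.88 = $10,640.99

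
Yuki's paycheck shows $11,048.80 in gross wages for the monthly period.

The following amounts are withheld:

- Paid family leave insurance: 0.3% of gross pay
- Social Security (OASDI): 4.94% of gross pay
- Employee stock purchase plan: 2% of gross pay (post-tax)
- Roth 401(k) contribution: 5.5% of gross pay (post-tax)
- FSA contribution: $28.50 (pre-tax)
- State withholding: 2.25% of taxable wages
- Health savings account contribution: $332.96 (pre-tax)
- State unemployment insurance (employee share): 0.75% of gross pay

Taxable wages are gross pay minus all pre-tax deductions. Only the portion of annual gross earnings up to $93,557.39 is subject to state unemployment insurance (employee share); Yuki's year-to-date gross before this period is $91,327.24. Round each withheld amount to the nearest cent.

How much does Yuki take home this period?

$9,022.52

Health savings account contribution: $332.96
FSA contribution: $28.50
Pre-tax total = $332.96 + $28.50 = $361.46
Taxable wages = $11,048.80 − $361.46 = $10,687.34
State withholding: $10,687.34 × 0.0225 = $240.47
Paid family leave insurance: $11,048.80 × 0.003 = $33.15
Social Security (OASDI): $11,048.80 × 0.0494 = $545.81
State unemployment insurance (employee share): only $93,557.39 − $91,327.24 = $2,230.15 of this check is subject → $2,230.15 × 0.0075 = $16.73
Roth 401(k) contribution: $11,048.80 × 0.055 = $607.68
Employee stock purchase plan: $11,048.80 × 0.02 = $220.98
Total deductions = $332.96 + $28.50 + $240.47 + $33.15 + $545.81 + $16.73 + $607.68 + $220.98 = $2,026.28
Net pay = $11,048.80 − $2,026.28 = $9,022.52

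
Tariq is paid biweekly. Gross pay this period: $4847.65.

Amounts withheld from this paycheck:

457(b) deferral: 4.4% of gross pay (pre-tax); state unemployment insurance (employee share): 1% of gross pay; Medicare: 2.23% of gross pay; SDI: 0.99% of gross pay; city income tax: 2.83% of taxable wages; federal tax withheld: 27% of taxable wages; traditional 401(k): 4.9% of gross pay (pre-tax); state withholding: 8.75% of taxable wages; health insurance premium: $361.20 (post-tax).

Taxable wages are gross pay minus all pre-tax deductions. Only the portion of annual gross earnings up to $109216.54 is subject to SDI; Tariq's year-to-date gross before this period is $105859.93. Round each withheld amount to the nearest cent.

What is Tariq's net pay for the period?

$2149.52

457(b) deferral: $4847.65 × 0.044 = $213.30
Traditional 401(k): $4847.65 × 0.049 = $237.53
Pre-tax total = $213.30 + $237.53 = $450.83
Taxable wages = $4847.65 − $450.83 = $4396.82
State withholding: $4396.82 × 0.0875 = $384.72
Federal tax withheld: $4396.82 × 0.27 = $1187.14
City income tax: $4396.82 × 0.0283 = $124.43
State unemployment insurance (employee share): $4847.65 × 0.01 = $48.48
SDI: only $109216.54 − $105859.93 = $3356.61 of this check is subject → $3356.61 × 0.0099 = $33.23
Medicare: $4847.65 × 0.0223 = $108.10
Health insurance premium: $361.20
Total deductions = $213.30 + $237.53 + $384.72 + $1187.14 + $124.43 + $48.48 + $33.23 + $108.10 + $361.20 = $2698.13
Net pay = $4847.65 − $2698.13 = $2149.52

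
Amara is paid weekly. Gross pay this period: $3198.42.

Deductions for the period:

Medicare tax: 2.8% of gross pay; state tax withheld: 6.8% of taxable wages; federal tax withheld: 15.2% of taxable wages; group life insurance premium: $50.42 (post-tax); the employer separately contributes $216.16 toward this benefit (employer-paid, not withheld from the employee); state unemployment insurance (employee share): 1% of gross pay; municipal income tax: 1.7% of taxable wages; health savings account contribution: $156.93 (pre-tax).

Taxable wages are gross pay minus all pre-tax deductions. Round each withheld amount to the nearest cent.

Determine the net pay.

$2148.69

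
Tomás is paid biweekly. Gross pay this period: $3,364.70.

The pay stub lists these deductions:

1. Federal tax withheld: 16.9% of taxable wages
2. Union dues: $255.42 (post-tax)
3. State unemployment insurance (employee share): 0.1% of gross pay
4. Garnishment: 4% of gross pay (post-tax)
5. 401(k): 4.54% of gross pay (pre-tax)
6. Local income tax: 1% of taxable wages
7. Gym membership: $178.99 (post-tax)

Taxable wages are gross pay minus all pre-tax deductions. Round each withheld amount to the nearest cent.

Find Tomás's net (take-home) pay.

401(k): $3,364.70 × 0.0454 = $152.76
Taxable wages = $3,364.70 − $152.76 = $3,211.94
Federal tax withheld: $3,211.94 × 0.169 = $542.82
Local income tax: $3,211.94 × 0.01 = $32.12
State unemployment insurance (employee share): $3,364.70 × 0.001 = $3.36
Union dues: $255.42
Garnishment: $3,364.70 × 0.04 = $134.59
Gym membership: $178.99
Total deductions = $152.76 + $542.82 + $32.12 + $3.36 + $255.42 + $134.59 + $178.99 = $1,300.06
Net pay = $3,364.70 − $1,300.06 = $2,064.64

$2,064.64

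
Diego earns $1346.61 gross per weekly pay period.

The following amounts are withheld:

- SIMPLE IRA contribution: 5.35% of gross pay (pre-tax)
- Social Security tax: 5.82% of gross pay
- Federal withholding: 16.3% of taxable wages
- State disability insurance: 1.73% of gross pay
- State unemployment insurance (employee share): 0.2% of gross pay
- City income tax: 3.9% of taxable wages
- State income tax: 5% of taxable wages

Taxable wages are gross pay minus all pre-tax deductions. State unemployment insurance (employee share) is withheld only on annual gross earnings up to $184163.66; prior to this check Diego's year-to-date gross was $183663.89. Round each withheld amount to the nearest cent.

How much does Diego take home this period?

$850.71

SIMPLE IRA contribution: $1346.61 × 0.0535 = $72.04
Taxable wages = $1346.61 − $72.04 = $1274.57
Federal withholding: $1274.57 × 0.163 = $207.75
City income tax: $1274.57 × 0.039 = $49.71
State income tax: $1274.57 × 0.05 = $63.73
State disability insurance: $1346.61 × 0.0173 = $23.30
State unemployment insurance (employee share): only $184163.66 − $183663.89 = $499.77 of this check is subject → $499.77 × 0.002 = $1.00
Social Security tax: $1346.61 × 0.0582 = $78.37
Total deductions = $72.04 + $207.75 + $49.71 + $63.73 + $23.30 + $1.00 + $78.37 = $495.90
Net pay = $1346.61 − $495.90 = $850.71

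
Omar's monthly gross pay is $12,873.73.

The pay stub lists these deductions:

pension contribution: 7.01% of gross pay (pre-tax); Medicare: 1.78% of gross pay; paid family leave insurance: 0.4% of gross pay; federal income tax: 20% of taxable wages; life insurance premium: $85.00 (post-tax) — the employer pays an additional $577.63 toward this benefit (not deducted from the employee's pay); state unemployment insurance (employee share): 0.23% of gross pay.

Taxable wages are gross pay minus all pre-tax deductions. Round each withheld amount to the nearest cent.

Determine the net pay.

$9,181.77

Pension contribution: $12,873.73 × 0.0701 = $902.45
Taxable wages = $12,873.73 − $902.45 = $11,971.28
Federal income tax: $11,971.28 × 0.2 = $2,394.26
Medicare: $12,873.73 × 0.0178 = $229.15
State unemployment insurance (employee share): $12,873.73 × 0.0023 = $29.61
Paid family leave insurance: $12,873.73 × 0.004 = $51.49
Life insurance premium: $85.00
(Employer's $577.63 toward life insurance premium is not withheld from the employee.)
Total deductions = $902.45 + $2,394.26 + $229.15 + $29.61 + $51.49 + $85.00 = $3,691.96
Net pay = $12,873.73 − $3,691.96 = $9,181.77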